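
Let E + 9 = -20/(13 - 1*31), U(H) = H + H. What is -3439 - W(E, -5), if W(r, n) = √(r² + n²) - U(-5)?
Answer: -3449 - √7066/9 ≈ -3458.3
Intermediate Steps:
U(H) = 2*H
E = -71/9 (E = -9 - 20/(13 - 1*31) = -9 - 20/(13 - 31) = -9 - 20/(-18) = -9 - 20*(-1/18) = -9 + 10/9 = -71/9 ≈ -7.8889)
W(r, n) = 10 + √(n² + r²) (W(r, n) = √(r² + n²) - 2*(-5) = √(n² + r²) - 1*(-10) = √(n² + r²) + 10 = 10 + √(n² + r²))
-3439 - W(E, -5) = -3439 - (10 + √((-5)² + (-71/9)²)) = -3439 - (10 + √(25 + 5041/81)) = -3439 - (10 + √(7066/81)) = -3439 - (10 + √7066/9) = -3439 + (-10 - √7066/9) = -3449 - √7066/9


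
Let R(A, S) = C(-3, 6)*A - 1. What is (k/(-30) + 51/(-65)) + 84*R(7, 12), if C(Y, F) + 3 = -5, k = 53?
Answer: -373663/78 ≈ -4790.6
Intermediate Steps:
C(Y, F) = -8 (C(Y, F) = -3 - 5 = -8)
R(A, S) = -1 - 8*A (R(A, S) = -8*A - 1 = -1 - 8*A)
(k/(-30) + 51/(-65)) + 84*R(7, 12) = (53/(-30) + 51/(-65)) + 84*(-1 - 8*7) = (53*(-1/30) + 51*(-1/65)) + 84*(-1 - 56) = (-53/30 - 51/65) + 84*(-57) = -199/78 - 4788 = -373663/78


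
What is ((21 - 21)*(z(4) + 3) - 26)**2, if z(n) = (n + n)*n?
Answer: 676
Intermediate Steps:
z(n) = 2*n**2 (z(n) = (2*n)*n = 2*n**2)
((21 - 21)*(z(4) + 3) - 26)**2 = ((21 - 21)*(2*4**2 + 3) - 26)**2 = (0*(2*16 + 3) - 26)**2 = (0*(32 + 3) - 26)**2 = (0*35 - 26)**2 = (0 - 26)**2 = (-26)**2 = 676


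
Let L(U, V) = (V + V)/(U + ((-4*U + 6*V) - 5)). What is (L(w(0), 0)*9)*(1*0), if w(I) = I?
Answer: 0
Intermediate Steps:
L(U, V) = 2*V/(-5 - 3*U + 6*V) (L(U, V) = (2*V)/(U + (-5 - 4*U + 6*V)) = (2*V)/(-5 - 3*U + 6*V) = 2*V/(-5 - 3*U + 6*V))
(L(w(0), 0)*9)*(1*0) = (-2*0/(5 - 6*0 + 3*0)*9)*(1*0) = (-2*0/(5 + 0 + 0)*9)*0 = (-2*0/5*9)*0 = (-2*0*⅕*9)*0 = (0*9)*0 = 0*0 = 0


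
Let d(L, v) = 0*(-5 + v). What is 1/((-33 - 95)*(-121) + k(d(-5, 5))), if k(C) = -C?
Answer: 1/15488 ≈ 6.4566e-5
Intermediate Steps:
d(L, v) = 0
1/((-33 - 95)*(-121) + k(d(-5, 5))) = 1/((-33 - 95)*(-121) - 1*0) = 1/(-128*(-121) + 0) = 1/(15488 + 0) = 1/15488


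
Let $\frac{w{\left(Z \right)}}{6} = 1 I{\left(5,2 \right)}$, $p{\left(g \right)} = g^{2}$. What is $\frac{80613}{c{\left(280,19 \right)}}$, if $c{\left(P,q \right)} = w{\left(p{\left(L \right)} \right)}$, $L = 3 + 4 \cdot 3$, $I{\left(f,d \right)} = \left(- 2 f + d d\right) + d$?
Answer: $- \frac{26871}{8} \approx -3358.9$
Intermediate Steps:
$I{\left(f,d \right)} = d + d^{2} - 2 f$ ($I{\left(f,d \right)} = \left(- 2 f + d^{2}\right) + d = \left(d^{2} - 2 f\right) + d = d + d^{2} - 2 f$)
$L = 15$ ($L = 3 + 12 = 15$)
$w{\left(Z \right)} = -24$ ($w{\left(Z \right)} = 6 \cdot 1 \left(2 + 2^{2} - 10\right) = 6 \cdot 1 \left(2 + 4 - 10\right) = 6 \cdot 1 \left(-4\right) = 6 \left(-4\right) = -24$)
$c{\left(P,q \right)} = -24$
$\frac{80613}{c{\left(280,19 \right)}} = \frac{80613}{-24} = 80613 \left(- \frac{1}{24}\right) = - \frac{26871}{8}$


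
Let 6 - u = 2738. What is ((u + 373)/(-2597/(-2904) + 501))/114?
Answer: -1141756/27692519 ≈ -0.041230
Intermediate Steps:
u = -2732 (u = 6 - 1*2738 = 6 - 2738 = -2732)
((u + 373)/(-2597/(-2904) + 501))/114 = ((-2732 + 373)/(-2597/(-2904) + 501))/114 = -2359/(-2597*(-1/2904) + 501)*(1/114) = -2359/(2597/2904 + 501)*(1/114) = -2359/1457501/2904*(1/114) = -2359*2904/1457501*(1/114) = -6850536/1457501*1/114 = -1141756/27692519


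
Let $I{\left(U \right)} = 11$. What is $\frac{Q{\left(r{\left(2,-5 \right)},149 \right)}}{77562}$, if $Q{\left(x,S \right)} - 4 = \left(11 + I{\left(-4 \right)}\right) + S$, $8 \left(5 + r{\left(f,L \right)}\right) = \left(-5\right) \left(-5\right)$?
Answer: $\frac{175}{77562} \approx 0.0022563$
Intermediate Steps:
$r{\left(f,L \right)} = - \frac{15}{8}$ ($r{\left(f,L \right)} = -5 + \frac{\left(-5\right) \left(-5\right)}{8} = -5 + \frac{1}{8} \cdot 25 = -5 + \frac{25}{8} = - \frac{15}{8}$)
$Q{\left(x,S \right)} = 26 + S$ ($Q{\left(x,S \right)} = 4 + \left(\left(11 + 11\right) + S\right) = 4 + \left(22 + S\right) = 26 + S$)
$\frac{Q{\left(r{\left(2,-5 \right)},149 \right)}}{77562} = \frac{26 + 149}{77562} = 175 \cdot \frac{1}{77562} = \frac{175}{77562}$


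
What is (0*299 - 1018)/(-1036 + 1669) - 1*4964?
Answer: -3143230/633 ≈ -4965.6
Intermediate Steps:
(0*299 - 1018)/(-1036 + 1669) - 1*4964 = (0 - 1018)/633 - 4964 = -1018*1/633 - 4964 = -1018/633 - 4964 = -3143230/633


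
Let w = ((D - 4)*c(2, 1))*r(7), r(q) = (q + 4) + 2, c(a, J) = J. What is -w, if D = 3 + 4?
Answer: -39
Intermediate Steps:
D = 7
r(q) = 6 + q (r(q) = (4 + q) + 2 = 6 + q)
w = 39 (w = ((7 - 4)*1)*(6 + 7) = (3*1)*13 = 3*13 = 39)
-w = -1*39 = -39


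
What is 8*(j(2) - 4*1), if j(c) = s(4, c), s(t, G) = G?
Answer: -16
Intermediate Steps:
j(c) = c
8*(j(2) - 4*1) = 8*(2 - 4*1) = 8*(2 - 4) = 8*(-2) = -16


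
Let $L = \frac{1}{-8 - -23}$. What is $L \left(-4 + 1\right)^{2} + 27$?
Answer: $\frac{138}{5} \approx 27.6$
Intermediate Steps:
$L = \frac{1}{15}$ ($L = \frac{1}{-8 + 23} = \frac{1}{15} \approx 0.066667$)
$L \left(-4 + 1\right)^{2} + 27 = \frac{\left(-4 + 1\right)^{2}}{15} + 27 = \frac{\left(-3\right)^{2}}{15} + 27 = \frac{1}{15} \cdot 9 + 27 = \frac{3}{5} + 27 = \frac{138}{5}$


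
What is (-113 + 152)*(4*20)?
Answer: 3120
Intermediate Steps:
(-113 + 152)*(4*20) = 39*80 = 3120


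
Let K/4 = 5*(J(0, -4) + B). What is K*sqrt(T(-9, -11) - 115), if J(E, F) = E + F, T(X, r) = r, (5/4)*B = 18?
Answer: 624*I*sqrt(14) ≈ 2334.8*I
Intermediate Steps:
B = 72/5 (B = (4/5)*18 = 72/5 ≈ 14.400)
K = 208 (K = 4*(5*((0 - 4) + 72/5)) = 4*(5*(-4 + 72/5)) = 4*(5*(52/5)) = 4*52 = 208)
K*sqrt(T(-9, -11) - 115) = 208*sqrt(-11 - 115) = 208*sqrt(-126) = 208*(3*I*sqrt(14)) = 624*I*sqrt(14)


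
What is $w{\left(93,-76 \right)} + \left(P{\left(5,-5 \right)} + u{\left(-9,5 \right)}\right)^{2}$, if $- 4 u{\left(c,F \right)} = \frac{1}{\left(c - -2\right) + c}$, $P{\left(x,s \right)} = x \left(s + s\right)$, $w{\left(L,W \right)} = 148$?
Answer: $\frac{10839809}{4096} \approx 2646.4$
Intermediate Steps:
$P{\left(x,s \right)} = 2 s x$ ($P{\left(x,s \right)} = x 2 s = 2 s x$)
$u{\left(c,F \right)} = - \frac{1}{4 \left(2 + 2 c\right)}$ ($u{\left(c,F \right)} = - \frac{1}{4 \left(\left(c - -2\right) + c\right)} = - \frac{1}{4 \left(\left(c + 2\right) + c\right)} = - \frac{1}{4 \left(\left(2 + c\right) + c\right)} = - \frac{1}{4 \left(2 + 2 c\right)}$)
$w{\left(93,-76 \right)} + \left(P{\left(5,-5 \right)} + u{\left(-9,5 \right)}\right)^{2} = 148 + \left(2 \left(-5\right) 5 - \frac{1}{8 + 8 \left(-9\right)}\right)^{2} = 148 + \left(-50 - \frac{1}{8 - 72}\right)^{2} = 148 + \left(-50 - \frac{1}{-64}\right)^{2} = 148 + \left(-50 - - \frac{1}{64}\right)^{2} = 148 + \left(-50 + \frac{1}{64}\right)^{2} = 148 + \left(- \frac{3199}{64}\right)^{2} = 148 + \frac{10233601}{4096} = \frac{10839809}{4096}$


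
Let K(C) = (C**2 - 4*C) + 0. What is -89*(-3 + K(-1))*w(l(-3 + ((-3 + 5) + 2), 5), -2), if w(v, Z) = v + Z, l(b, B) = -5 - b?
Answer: 1424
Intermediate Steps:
K(C) = C**2 - 4*C
w(v, Z) = Z + v
-89*(-3 + K(-1))*w(l(-3 + ((-3 + 5) + 2), 5), -2) = -89*(-3 - (-4 - 1))*(-2 + (-5 - (-3 + ((-3 + 5) + 2)))) = -89*(-3 - 1*(-5))*(-2 + (-5 - (-3 + (2 + 2)))) = -89*(-3 + 5)*(-2 + (-5 - (-3 + 4))) = -178*(-2 + (-5 - 1*1)) = -178*(-2 + (-5 - 1)) = -178*(-2 - 6) = -178*(-8) = -89*(-16) = 1424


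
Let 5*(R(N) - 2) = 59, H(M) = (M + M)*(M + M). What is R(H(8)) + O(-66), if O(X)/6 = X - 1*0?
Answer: -1911/5 ≈ -382.20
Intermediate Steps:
O(X) = 6*X (O(X) = 6*(X - 1*0) = 6*(X + 0) = 6*X)
H(M) = 4*M² (H(M) = (2*M)*(2*M) = 4*M²)
R(N) = 69/5 (R(N) = 2 + (⅕)*59 = 2 + 59/5 = 69/5)
R(H(8)) + O(-66) = 69/5 + 6*(-66) = 69/5 - 396 = -1911/5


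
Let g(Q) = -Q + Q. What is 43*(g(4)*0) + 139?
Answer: 139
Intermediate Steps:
g(Q) = 0
43*(g(4)*0) + 139 = 43*(0*0) + 139 = 43*0 + 139 = 0 + 139 = 139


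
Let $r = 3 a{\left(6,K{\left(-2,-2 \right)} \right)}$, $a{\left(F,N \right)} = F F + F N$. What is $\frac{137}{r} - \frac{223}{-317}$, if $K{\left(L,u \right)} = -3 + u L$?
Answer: $\frac{71527}{39942} \approx 1.7908$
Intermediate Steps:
$K{\left(L,u \right)} = -3 + L u$
$a{\left(F,N \right)} = F^{2} + F N$
$r = 126$ ($r = 3 \cdot 6 \left(6 - -1\right) = 3 \cdot 6 \left(6 + \left(-3 + 4\right)\right) = 3 \cdot 6 \left(6 + 1\right) = 3 \cdot 6 \cdot 7 = 3 \cdot 42 = 126$)
$\frac{137}{r} - \frac{223}{-317} = \frac{137}{126} - \frac{223}{-317} = 137 \cdot \frac{1}{126} - - \frac{223}{317} = \frac{137}{126} + \frac{223}{317} = \frac{71527}{39942}$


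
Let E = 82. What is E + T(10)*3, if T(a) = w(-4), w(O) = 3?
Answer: 91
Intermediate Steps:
T(a) = 3
E + T(10)*3 = 82 + 3*3 = 82 + 9 = 91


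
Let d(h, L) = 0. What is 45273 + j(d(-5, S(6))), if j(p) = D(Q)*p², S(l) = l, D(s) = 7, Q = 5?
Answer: 45273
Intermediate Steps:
j(p) = 7*p²
45273 + j(d(-5, S(6))) = 45273 + 7*0² = 45273 + 7*0 = 45273 + 0 = 45273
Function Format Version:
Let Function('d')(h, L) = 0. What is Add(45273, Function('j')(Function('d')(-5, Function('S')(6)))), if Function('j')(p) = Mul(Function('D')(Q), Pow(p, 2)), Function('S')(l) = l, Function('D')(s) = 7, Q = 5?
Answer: 45273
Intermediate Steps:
Function('j')(p) = Mul(7, Pow(p, 2))
Add(45273, Function('j')(Function('d')(-5, Function('S')(6)))) = Add(45273, Mul(7, Pow(0, 2))) = Add(45273, Mul(7, 0)) = Add(45273, 0) = 45273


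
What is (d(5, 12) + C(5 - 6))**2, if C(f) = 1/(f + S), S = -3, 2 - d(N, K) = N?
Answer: 169/16 ≈ 10.563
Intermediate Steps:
d(N, K) = 2 - N
C(f) = 1/(-3 + f) (C(f) = 1/(f - 3) = 1/(-3 + f))
(d(5, 12) + C(5 - 6))**2 = ((2 - 1*5) + 1/(-3 + (5 - 6)))**2 = ((2 - 5) + 1/(-3 - 1))**2 = (-3 + 1/(-4))**2 = (-3 - 1/4)**2 = (-13/4)**2 = 169/16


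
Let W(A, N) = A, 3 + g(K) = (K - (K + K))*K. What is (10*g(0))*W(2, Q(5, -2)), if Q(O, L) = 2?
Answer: -60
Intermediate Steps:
g(K) = -3 - K² (g(K) = -3 + (K - (K + K))*K = -3 + (K - 2*K)*K = -3 + (-K)*K = -3 - K²)
(10*g(0))*W(2, Q(5, -2)) = (10*(-3 - 1*0²))*2 = (10*(-3 - 1*0))*2 = (10*(-3 + 0))*2 = (10*(-3))*2 = -30*2 = -60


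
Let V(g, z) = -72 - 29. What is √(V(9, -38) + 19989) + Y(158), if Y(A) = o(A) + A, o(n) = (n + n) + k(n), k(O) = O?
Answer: 632 + 4*√1243 ≈ 773.02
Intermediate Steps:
o(n) = 3*n (o(n) = (n + n) + n = 2*n + n = 3*n)
V(g, z) = -101
Y(A) = 4*A (Y(A) = 3*A + A = 4*A)
√(V(9, -38) + 19989) + Y(158) = √(-101 + 19989) + 4*158 = √19888 + 632 = 4*√1243 + 632 = 632 + 4*√1243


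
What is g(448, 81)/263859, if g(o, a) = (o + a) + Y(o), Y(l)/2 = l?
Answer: 475/87953 ≈ 0.0054006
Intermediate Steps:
Y(l) = 2*l
g(o, a) = a + 3*o (g(o, a) = (o + a) + 2*o = (a + o) + 2*o = a + 3*o)
g(448, 81)/263859 = (81 + 3*448)/263859 = (81 + 1344)*(1/263859) = 1425*(1/263859) = 475/87953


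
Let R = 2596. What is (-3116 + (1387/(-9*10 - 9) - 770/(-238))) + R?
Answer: -893294/1683 ≈ -530.77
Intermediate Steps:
(-3116 + (1387/(-9*10 - 9) - 770/(-238))) + R = (-3116 + (1387/(-9*10 - 9) - 770/(-238))) + 2596 = (-3116 + (1387/(-90 - 9) - 770*(-1/238))) + 2596 = (-3116 + (1387/(-99) + 55/17)) + 2596 = (-3116 + (1387*(-1/99) + 55/17)) + 2596 = (-3116 + (-1387/99 + 55/17)) + 2596 = (-3116 - 18134/1683) + 2596 = -5262362/1683 + 2596 = -893294/1683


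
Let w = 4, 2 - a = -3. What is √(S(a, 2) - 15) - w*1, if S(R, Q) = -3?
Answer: -4 + 3*I*√2 ≈ -4.0 + 4.2426*I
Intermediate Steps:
a = 5 (a = 2 - 1*(-3) = 2 + 3 = 5)
√(S(a, 2) - 15) - w*1 = √(-3 - 15) - 1*4*1 = √(-18) - 4*1 = 3*I*√2 - 4 = -4 + 3*I*√2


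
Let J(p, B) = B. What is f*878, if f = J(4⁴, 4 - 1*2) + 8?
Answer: 8780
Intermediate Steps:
f = 10 (f = (4 - 1*2) + 8 = (4 - 2) + 8 = 2 + 8 = 10)
f*878 = 10*878 = 8780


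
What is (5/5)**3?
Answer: 1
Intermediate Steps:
(5/5)**3 = (5*(1/5))**3 = 1**3 = 1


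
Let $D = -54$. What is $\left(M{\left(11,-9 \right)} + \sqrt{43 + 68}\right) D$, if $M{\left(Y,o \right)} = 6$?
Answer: $-324 - 54 \sqrt{111} \approx -892.93$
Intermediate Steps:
$\left(M{\left(11,-9 \right)} + \sqrt{43 + 68}\right) D = \left(6 + \sqrt{43 + 68}\right) \left(-54\right) = \left(6 + \sqrt{111}\right) \left(-54\right) = -324 - 54 \sqrt{111}$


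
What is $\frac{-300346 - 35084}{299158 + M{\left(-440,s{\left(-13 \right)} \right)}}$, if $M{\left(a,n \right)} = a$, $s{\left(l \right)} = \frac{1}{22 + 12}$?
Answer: $- \frac{167715}{149359} \approx -1.1229$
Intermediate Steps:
$s{\left(l \right)} = \frac{1}{34}$
$\frac{-300346 - 35084}{299158 + M{\left(-440,s{\left(-13 \right)} \right)}} = \frac{-300346 - 35084}{299158 - 440} = - \frac{335430}{298718} = \left(-335430\right) \frac{1}{298718} = - \frac{167715}{149359}$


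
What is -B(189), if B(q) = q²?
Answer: -35721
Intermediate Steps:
-B(189) = -1*189² = -1*35721 = -35721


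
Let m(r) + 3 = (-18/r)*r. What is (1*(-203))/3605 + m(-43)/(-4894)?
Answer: -131111/2520410 ≈ -0.052020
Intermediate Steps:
m(r) = -21 (m(r) = -3 + (-18/r)*r = -3 - 18 = -21)
(1*(-203))/3605 + m(-43)/(-4894) = (1*(-203))/3605 - 21/(-4894) = -203*1/3605 - 21*(-1/4894) = -29/515 + 21/4894 = -131111/2520410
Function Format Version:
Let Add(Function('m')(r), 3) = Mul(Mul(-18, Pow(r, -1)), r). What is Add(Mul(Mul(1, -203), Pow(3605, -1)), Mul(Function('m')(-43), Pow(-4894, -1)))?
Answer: Rational(-131111, 2520410) ≈ -0.052020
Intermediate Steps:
Function('m')(r) = -21 (Function('m')(r) = Add(-3, Mul(Mul(-18, Pow(r, -1)), r)) = Add(-3, -18) = -21)
Add(Mul(Mul(1, -203), Pow(3605, -1)), Mul(Function('m')(-43), Pow(-4894, -1))) = Add(Mul(Mul(1, -203), Pow(3605, -1)), Mul(-21, Pow(-4894, -1))) = Add(Mul(-203, Rational(1, 3605)), Mul(-21, Rational(-1, 4894))) = Add(Rational(-29, 515), Rational(21, 4894)) = Rational(-131111, 2520410)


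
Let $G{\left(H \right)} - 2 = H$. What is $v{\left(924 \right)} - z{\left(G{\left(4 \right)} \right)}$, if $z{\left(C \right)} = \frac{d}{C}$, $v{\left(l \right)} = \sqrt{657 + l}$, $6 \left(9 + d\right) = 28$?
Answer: $\frac{13}{18} + \sqrt{1581} \approx 40.484$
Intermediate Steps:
$d = - \frac{13}{3}$ ($d = -9 + \frac{1}{6} \cdot 28 = -9 + \frac{14}{3} = - \frac{13}{3} \approx -4.3333$)
$G{\left(H \right)} = 2 + H$
$z{\left(C \right)} = - \frac{13}{3 C}$
$v{\left(924 \right)} - z{\left(G{\left(4 \right)} \right)} = \sqrt{657 + 924} - - \frac{13}{3 \left(2 + 4\right)} = \sqrt{1581} - - \frac{13}{3 \cdot 6} = \sqrt{1581} - \left(- \frac{13}{3}\right) \frac{1}{6} = \sqrt{1581} - - \frac{13}{18} = \sqrt{1581} + \frac{13}{18} = \frac{13}{18} + \sqrt{1581}$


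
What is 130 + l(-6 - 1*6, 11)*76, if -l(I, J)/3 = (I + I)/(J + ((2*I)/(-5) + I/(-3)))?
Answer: 4470/11 ≈ 406.36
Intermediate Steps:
l(I, J) = -6*I/(J - 11*I/15) (l(I, J) = -3*(I + I)/(J + ((2*I)/(-5) + I/(-3))) = -3*2*I/(J + ((2*I)*(-⅕) + I*(-⅓))) = -3*2*I/(J + (-2*I/5 - I/3)) = -3*2*I/(J - 11*I/15) = -6*I/(J - 11*I/15))
130 + l(-6 - 1*6, 11)*76 = 130 + (90*(-6 - 1*6)/(-15*11 + 11*(-6 - 1*6)))*76 = 130 + (90*(-6 - 6)/(-165 + 11*(-6 - 6)))*76 = 130 + (90*(-12)/(-165 + 11*(-12)))*76 = 130 + (90*(-12)/(-165 - 132))*76 = 130 + (90*(-12)/(-297))*76 = 130 + (90*(-12)*(-1/297))*76 = 130 + (40/11)*76 = 130 + 3040/11 = 4470/11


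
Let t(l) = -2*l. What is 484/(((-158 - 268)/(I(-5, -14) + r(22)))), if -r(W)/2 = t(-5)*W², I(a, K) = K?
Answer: 2345948/213 ≈ 11014.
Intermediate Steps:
r(W) = -20*W² (r(W) = -2*(-2*(-5))*W² = -20*W²)
484/(((-158 - 268)/(I(-5, -14) + r(22)))) = 484/(((-158 - 268)/(-14 - 20*22²))) = 484/((-426/(-14 - 20*484))) = 484/((-426/(-14 - 9680))) = 484/((-426/(-9694))) = 484/((-426*(-1/9694))) = 484/(213/4847) = 484*(4847/213) = 2345948/213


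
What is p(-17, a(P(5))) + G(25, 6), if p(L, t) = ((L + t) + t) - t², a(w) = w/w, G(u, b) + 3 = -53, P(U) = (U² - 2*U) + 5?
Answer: -72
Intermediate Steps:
P(U) = 5 + U² - 2*U
G(u, b) = -56 (G(u, b) = -3 - 53 = -56)
a(w) = 1
p(L, t) = L - t² + 2*t (p(L, t) = (L + 2*t) - t² = L - t² + 2*t)
p(-17, a(P(5))) + G(25, 6) = (-17 - 1*1² + 2*1) - 56 = (-17 - 1*1 + 2) - 56 = (-17 - 1 + 2) - 56 = -16 - 56 = -72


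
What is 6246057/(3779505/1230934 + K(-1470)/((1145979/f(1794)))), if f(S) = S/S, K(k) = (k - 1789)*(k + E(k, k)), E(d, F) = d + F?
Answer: 978982346939141778/2446938965095 ≈ 4.0008e+5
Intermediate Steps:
E(d, F) = F + d
K(k) = 3*k*(-1789 + k) (K(k) = (k - 1789)*(k + (k + k)) = (-1789 + k)*(k + 2*k) = (-1789 + k)*(3*k) = 3*k*(-1789 + k))
f(S) = 1
6246057/(3779505/1230934 + K(-1470)/((1145979/f(1794)))) = 6246057/(3779505/1230934 + (3*(-1470)*(-1789 - 1470))/((1145979/1))) = 6246057/(3779505*(1/1230934) + (3*(-1470)*(-3259))/((1145979*1))) = 6246057/(3779505/1230934 + 14372190/1145979) = 6246057/(3779505/1230934 + 14372190*(1/1145979)) = 6246057/(3779505/1230934 + 1596910/127331) = 6246057/(2446938965095/156736057154) = 6246057*(156736057154/2446938965095) = 978982346939141778/2446938965095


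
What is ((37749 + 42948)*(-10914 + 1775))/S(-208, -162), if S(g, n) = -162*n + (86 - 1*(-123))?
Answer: -737489883/26453 ≈ -27879.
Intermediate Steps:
S(g, n) = 209 - 162*n (S(g, n) = -162*n + (86 + 123) = -162*n + 209 = 209 - 162*n)
((37749 + 42948)*(-10914 + 1775))/S(-208, -162) = ((37749 + 42948)*(-10914 + 1775))/(209 - 162*(-162)) = (80697*(-9139))/(209 + 26244) = -737489883/26453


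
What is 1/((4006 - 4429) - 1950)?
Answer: -1/2373 ≈ -0.00042141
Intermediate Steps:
1/((4006 - 4429) - 1950) = 1/(-423 - 1950) = 1/(-2373) = -1/2373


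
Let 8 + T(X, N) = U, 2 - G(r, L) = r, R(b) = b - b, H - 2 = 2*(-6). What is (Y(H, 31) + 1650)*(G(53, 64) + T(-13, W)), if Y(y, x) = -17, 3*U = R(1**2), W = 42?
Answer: -96347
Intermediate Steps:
H = -10 (H = 2 + 2*(-6) = 2 - 12 = -10)
R(b) = 0
G(r, L) = 2 - r
U = 0 (U = (1/3)*0 = 0)
T(X, N) = -8 (T(X, N) = -8 + 0 = -8)
(Y(H, 31) + 1650)*(G(53, 64) + T(-13, W)) = (-17 + 1650)*((2 - 1*53) - 8) = 1633*((2 - 53) - 8) = 1633*(-51 - 8) = 1633*(-59) = -96347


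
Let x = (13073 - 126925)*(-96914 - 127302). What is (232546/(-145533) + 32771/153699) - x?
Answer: -63444982079361795095/2485364063 ≈ -2.5527e+10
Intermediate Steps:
x = 25527440032 (x = -113852*(-224216) = 25527440032)
(232546/(-145533) + 32771/153699) - x = (232546/(-145533) + 32771/153699) - 1*25527440032 = (232546*(-1/145533) + 32771*(1/153699)) - 25527440032 = (-232546/145533 + 32771/153699) - 25527440032 = -3441425079/2485364063 - 25527440032 = -63444982079361795095/2485364063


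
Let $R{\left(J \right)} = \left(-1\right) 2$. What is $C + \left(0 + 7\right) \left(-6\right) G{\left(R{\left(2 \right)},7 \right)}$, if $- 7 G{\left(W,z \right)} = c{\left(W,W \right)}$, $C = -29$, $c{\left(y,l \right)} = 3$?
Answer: $-11$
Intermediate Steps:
$R{\left(J \right)} = -2$
$G{\left(W,z \right)} = - \frac{3}{7}$ ($G{\left(W,z \right)} = \left(- \frac{1}{7}\right) 3 = - \frac{3}{7}$)
$C + \left(0 + 7\right) \left(-6\right) G{\left(R{\left(2 \right)},7 \right)} = -29 + \left(0 + 7\right) \left(-6\right) \left(- \frac{3}{7}\right) = -29 + 7 \left(-6\right) \left(- \frac{3}{7}\right) = -29 - -18 = -29 + 18 = -11$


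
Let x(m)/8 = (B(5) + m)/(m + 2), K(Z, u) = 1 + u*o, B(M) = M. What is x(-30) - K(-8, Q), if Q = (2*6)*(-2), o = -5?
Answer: -797/7 ≈ -113.86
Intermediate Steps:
Q = -24 (Q = 12*(-2) = -24)
K(Z, u) = 1 - 5*u (K(Z, u) = 1 + u*(-5) = 1 - 5*u)
x(m) = 8*(5 + m)/(2 + m) (x(m) = 8*((5 + m)/(m + 2)) = 8*((5 + m)/(2 + m)) = 8*(5 + m)/(2 + m))
x(-30) - K(-8, Q) = 8*(5 - 30)/(2 - 30) - (1 - 5*(-24)) = 8*(-25)/(-28) - (1 + 120) = 8*(-1/28)*(-25) - 1*121 = 50/7 - 121 = -797/7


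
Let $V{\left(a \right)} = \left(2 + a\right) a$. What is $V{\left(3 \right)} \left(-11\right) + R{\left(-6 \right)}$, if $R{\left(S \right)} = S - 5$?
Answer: $-176$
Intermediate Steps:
$R{\left(S \right)} = -5 + S$
$V{\left(a \right)} = a \left(2 + a\right)$
$V{\left(3 \right)} \left(-11\right) + R{\left(-6 \right)} = 3 \left(2 + 3\right) \left(-11\right) - 11 = 3 \cdot 5 \left(-11\right) - 11 = 15 \left(-11\right) - 11 = -165 - 11 = -176$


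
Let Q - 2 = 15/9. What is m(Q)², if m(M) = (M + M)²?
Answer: 234256/81 ≈ 2892.1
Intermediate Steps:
Q = 11/3 (Q = 2 + 15/9 = 2 + 15*(⅑) = 2 + 5/3 = 11/3 ≈ 3.6667)
m(M) = 4*M² (m(M) = (2*M)² = 4*M²)
m(Q)² = (4*(11/3)²)² = (4*(121/9))² = (484/9)² = 234256/81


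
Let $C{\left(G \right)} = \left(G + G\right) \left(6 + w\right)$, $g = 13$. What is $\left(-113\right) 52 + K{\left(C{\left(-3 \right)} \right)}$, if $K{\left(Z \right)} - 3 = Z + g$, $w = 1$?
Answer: $-5902$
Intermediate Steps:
$C{\left(G \right)} = 14 G$ ($C{\left(G \right)} = \left(G + G\right) \left(6 + 1\right) = 2 G 7 = 14 G$)
$K{\left(Z \right)} = 16 + Z$ ($K{\left(Z \right)} = 3 + \left(Z + 13\right) = 3 + \left(13 + Z\right) = 16 + Z$)
$\left(-113\right) 52 + K{\left(C{\left(-3 \right)} \right)} = \left(-113\right) 52 + \left(16 + 14 \left(-3\right)\right) = -5876 + \left(16 - 42\right) = -5876 - 26 = -5902$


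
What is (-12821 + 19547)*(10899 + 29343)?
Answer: 270667692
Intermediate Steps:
(-12821 + 19547)*(10899 + 29343) = 6726*40242 = 270667692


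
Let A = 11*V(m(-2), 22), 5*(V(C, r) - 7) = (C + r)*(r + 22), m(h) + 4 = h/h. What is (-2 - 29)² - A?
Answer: -4776/5 ≈ -955.20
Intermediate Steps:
m(h) = -3 (m(h) = -4 + h/h = -4 + 1 = -3)
V(C, r) = 7 + (22 + r)*(C + r)/5 (V(C, r) = 7 + ((C + r)*(r + 22))/5 = 7 + ((C + r)*(22 + r))/5 = 7 + ((22 + r)*(C + r))/5 = 7 + (22 + r)*(C + r)/5)
A = 9581/5 (A = 11*(7 + (⅕)*22² + (22/5)*(-3) + (22/5)*22 + (⅕)*(-3)*22) = 11*(7 + (⅕)*484 - 66/5 + 484/5 - 66/5) = 11*(7 + 484/5 - 66/5 + 484/5 - 66/5) = 11*(871/5) = 9581/5 ≈ 1916.2)
(-2 - 29)² - A = (-2 - 29)² - 1*9581/5 = (-31)² - 9581/5 = 961 - 9581/5 = -4776/5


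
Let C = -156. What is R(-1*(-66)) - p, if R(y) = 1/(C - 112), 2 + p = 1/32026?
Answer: 127863/64052 ≈ 1.9962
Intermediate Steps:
p = -64051/32026 (p = -2 + 1/32026 = -64051/32026 ≈ -2.0000)
R(y) = -1/268 (R(y) = 1/(-156 - 112) = 1/(-268) = -1/268)
R(-1*(-66)) - p = -1/268 - 1*(-64051/32026) = -1/268 + 64051/32026 = 127863/64052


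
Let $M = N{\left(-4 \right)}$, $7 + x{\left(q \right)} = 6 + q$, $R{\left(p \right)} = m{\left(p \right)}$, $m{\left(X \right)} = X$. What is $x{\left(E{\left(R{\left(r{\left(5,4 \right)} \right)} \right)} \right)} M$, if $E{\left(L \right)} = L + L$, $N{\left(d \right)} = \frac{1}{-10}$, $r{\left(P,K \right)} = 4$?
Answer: $- \frac{7}{10} \approx -0.7$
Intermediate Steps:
$N{\left(d \right)} = - \frac{1}{10}$
$R{\left(p \right)} = p$
$E{\left(L \right)} = 2 L$
$x{\left(q \right)} = -1 + q$ ($x{\left(q \right)} = -7 + \left(6 + q\right) = -1 + q$)
$M = - \frac{1}{10} \approx -0.1$
$x{\left(E{\left(R{\left(r{\left(5,4 \right)} \right)} \right)} \right)} M = \left(-1 + 2 \cdot 4\right) \left(- \frac{1}{10}\right) = \left(-1 + 8\right) \left(- \frac{1}{10}\right) = 7 \left(- \frac{1}{10}\right) = - \frac{7}{10}$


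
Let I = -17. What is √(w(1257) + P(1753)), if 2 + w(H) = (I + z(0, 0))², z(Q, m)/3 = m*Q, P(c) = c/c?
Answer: 12*√2 ≈ 16.971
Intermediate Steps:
P(c) = 1
z(Q, m) = 3*Q*m (z(Q, m) = 3*(m*Q) = 3*(Q*m) = 3*Q*m)
w(H) = 287 (w(H) = -2 + (-17 + 3*0*0)² = -2 + (-17 + 0)² = -2 + (-17)² = -2 + 289 = 287)
√(w(1257) + P(1753)) = √(287 + 1) = √288 = 12*√2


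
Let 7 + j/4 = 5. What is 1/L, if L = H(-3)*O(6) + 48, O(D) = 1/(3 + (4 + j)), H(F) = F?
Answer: 1/51 ≈ 0.019608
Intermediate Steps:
j = -8 (j = -28 + 4*5 = -28 + 20 = -8)
O(D) = -1 (O(D) = 1/(3 + (4 - 8)) = 1/(3 - 4) = 1/(-1) = -1)
L = 51 (L = -3*(-1) + 48 = 3 + 48 = 51)
1/L = 1/51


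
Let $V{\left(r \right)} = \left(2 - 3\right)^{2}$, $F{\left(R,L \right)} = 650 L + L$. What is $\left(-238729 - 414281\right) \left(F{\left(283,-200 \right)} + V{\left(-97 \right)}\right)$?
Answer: $85021248990$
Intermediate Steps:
$F{\left(R,L \right)} = 651 L$
$V{\left(r \right)} = 1$ ($V{\left(r \right)} = \left(-1\right)^{2} = 1$)
$\left(-238729 - 414281\right) \left(F{\left(283,-200 \right)} + V{\left(-97 \right)}\right) = \left(-238729 - 414281\right) \left(651 \left(-200\right) + 1\right) = - 653010 \left(-130200 + 1\right) = \left(-653010\right) \left(-130199\right) = 85021248990$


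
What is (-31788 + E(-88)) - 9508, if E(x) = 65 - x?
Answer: -41143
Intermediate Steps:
(-31788 + E(-88)) - 9508 = (-31788 + (65 - 1*(-88))) - 9508 = (-31788 + (65 + 88)) - 9508 = (-31788 + 153) - 9508 = -31635 - 9508 = -41143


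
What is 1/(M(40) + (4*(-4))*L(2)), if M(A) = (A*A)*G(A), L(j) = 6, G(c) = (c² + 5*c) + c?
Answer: 1/2943904 ≈ 3.3968e-7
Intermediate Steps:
G(c) = c² + 6*c
M(A) = A³*(6 + A) (M(A) = (A*A)*(A*(6 + A)) = A²*(A*(6 + A)) = A³*(6 + A))
1/(M(40) + (4*(-4))*L(2)) = 1/(40³*(6 + 40) + (4*(-4))*6) = 1/(64000*46 - 16*6) = 1/(2944000 - 96) = 1/2943904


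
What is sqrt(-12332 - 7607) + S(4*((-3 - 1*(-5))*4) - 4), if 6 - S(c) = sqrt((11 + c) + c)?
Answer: 6 - sqrt(67) + I*sqrt(19939) ≈ -2.1854 + 141.21*I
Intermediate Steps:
S(c) = 6 - sqrt(11 + 2*c) (S(c) = 6 - sqrt((11 + c) + c) = 6 - sqrt(11 + 2*c))
sqrt(-12332 - 7607) + S(4*((-3 - 1*(-5))*4) - 4) = sqrt(-12332 - 7607) + (6 - sqrt(11 + 2*(4*((-3 - 1*(-5))*4) - 4))) = sqrt(-19939) + (6 - sqrt(11 + 2*(4*((-3 + 5)*4) - 4))) = I*sqrt(19939) + (6 - sqrt(11 + 2*(4*(2*4) - 4))) = I*sqrt(19939) + (6 - sqrt(11 + 2*(4*8 - 4))) = I*sqrt(19939) + (6 - sqrt(11 + 2*(32 - 4))) = I*sqrt(19939) + (6 - sqrt(11 + 2*28)) = I*sqrt(19939) + (6 - sqrt(11 + 56)) = I*sqrt(19939) + (6 - sqrt(67)) = 6 - sqrt(67) + I*sqrt(19939)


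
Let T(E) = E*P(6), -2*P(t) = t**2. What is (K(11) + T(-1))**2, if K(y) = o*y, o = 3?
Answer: 2601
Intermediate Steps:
P(t) = -t**2/2
K(y) = 3*y
T(E) = -18*E (T(E) = E*(-1/2*6**2) = E*(-1/2*36) = E*(-18) = -18*E)
(K(11) + T(-1))**2 = (3*11 - 18*(-1))**2 = (33 + 18)**2 = 51**2 = 2601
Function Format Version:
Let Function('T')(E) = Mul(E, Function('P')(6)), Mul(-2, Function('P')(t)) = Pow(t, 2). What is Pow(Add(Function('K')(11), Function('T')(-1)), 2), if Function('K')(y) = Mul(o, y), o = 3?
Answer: 2601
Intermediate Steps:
Function('P')(t) = Mul(Rational(-1, 2), Pow(t, 2))
Function('K')(y) = Mul(3, y)
Function('T')(E) = Mul(-18, E) (Function('T')(E) = Mul(E, Mul(Rational(-1, 2), Pow(6, 2))) = Mul(E, Mul(Rational(-1, 2), 36)) = Mul(E, -18) = Mul(-18, E))
Pow(Add(Function('K')(11), Function('T')(-1)), 2) = Pow(Add(Mul(3, 11), Mul(-18, -1)), 2) = Pow(Add(33, 18), 2) = Pow(51, 2) = 2601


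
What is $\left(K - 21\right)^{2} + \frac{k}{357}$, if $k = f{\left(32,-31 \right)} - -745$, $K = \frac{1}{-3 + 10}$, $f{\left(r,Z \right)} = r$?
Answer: $\frac{364185}{833} \approx 437.2$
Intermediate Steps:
$K = \frac{1}{7} \approx 0.14286$
$k = 777$ ($k = 32 - -745 = 32 + 745 = 777$)
$\left(K - 21\right)^{2} + \frac{k}{357} = \left(\frac{1}{7} - 21\right)^{2} + \frac{777}{357} = \left(- \frac{146}{7}\right)^{2} + 777 \cdot \frac{1}{357} = \frac{21316}{49} + \frac{37}{17} = \frac{364185}{833}$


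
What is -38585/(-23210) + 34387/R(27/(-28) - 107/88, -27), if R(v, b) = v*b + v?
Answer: 49299062935/81044678 ≈ 608.29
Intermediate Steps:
R(v, b) = v + b*v (R(v, b) = b*v + v = v + b*v)
-38585/(-23210) + 34387/R(27/(-28) - 107/88, -27) = -38585/(-23210) + 34387/(((27/(-28) - 107/88)*(1 - 27))) = -38585*(-1/23210) + 34387/(((27*(-1/28) - 107*1/88)*(-26))) = 7717/4642 + 34387/(((-27/28 - 107/88)*(-26))) = 7717/4642 + 34387/((-1343/616*(-26))) = 7717/4642 + 34387/(17459/308) = 7717/4642 + 34387*(308/17459) = 7717/4642 + 10591196/17459 = 49299062935/81044678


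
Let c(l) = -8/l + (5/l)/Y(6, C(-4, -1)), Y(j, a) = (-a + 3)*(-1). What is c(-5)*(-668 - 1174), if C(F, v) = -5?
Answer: -63549/20 ≈ -3177.4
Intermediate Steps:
Y(j, a) = -3 + a (Y(j, a) = (3 - a)*(-1) = -3 + a)
c(l) = -69/(8*l) (c(l) = -8/l + (5/l)/(-3 - 5) = -8/l + (5/l)/(-8) = -8/l + (5/l)*(-⅛) = -8/l - 5/(8*l) = -69/(8*l))
c(-5)*(-668 - 1174) = (-69/8/(-5))*(-668 - 1174) = -69/8*(-⅕)*(-1842) = (69/40)*(-1842) = -63549/20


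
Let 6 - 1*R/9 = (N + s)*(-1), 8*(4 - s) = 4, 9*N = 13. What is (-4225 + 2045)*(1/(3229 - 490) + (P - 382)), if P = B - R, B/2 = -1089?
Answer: 15873954490/2739 ≈ 5.7955e+6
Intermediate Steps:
N = 13/9 (N = (⅑)*13 = 13/9 ≈ 1.4444)
B = -2178 (B = 2*(-1089) = -2178)
s = 7/2 (s = 4 - ⅛*4 = 4 - ½ = 7/2 ≈ 3.5000)
R = 197/2 (R = 54 - 9*(13/9 + 7/2)*(-1) = 54 - 89*(-1)/2 = 54 - 9*(-89/18) = 54 + 89/2 = 197/2 ≈ 98.500)
P = -4553/2 (P = -2178 - 1*197/2 = -2178 - 197/2 = -4553/2 ≈ -2276.5)
(-4225 + 2045)*(1/(3229 - 490) + (P - 382)) = (-4225 + 2045)*(1/(3229 - 490) + (-4553/2 - 382)) = -2180*(1/2739 - 5317/2) = -2180*(-14563261/5478) = 15873954490/2739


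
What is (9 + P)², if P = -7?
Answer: 4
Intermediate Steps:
(9 + P)² = (9 - 7)² = 2² = 4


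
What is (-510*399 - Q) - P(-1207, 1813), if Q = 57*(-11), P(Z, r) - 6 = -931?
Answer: -201938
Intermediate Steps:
P(Z, r) = -925 (P(Z, r) = 6 - 931 = -925)
Q = -627
(-510*399 - Q) - P(-1207, 1813) = (-510*399 - 1*(-627)) - 1*(-925) = (-203490 + 627) + 925 = -202863 + 925 = -201938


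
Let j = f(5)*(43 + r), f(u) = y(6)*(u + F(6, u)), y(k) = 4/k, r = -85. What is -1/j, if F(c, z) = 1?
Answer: 1/168 ≈ 0.0059524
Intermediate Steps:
f(u) = ⅔ + 2*u/3 (f(u) = (4/6)*(u + 1) = (4*(⅙))*(1 + u) = 2*(1 + u)/3 = ⅔ + 2*u/3)
j = -168 (j = (⅔ + (⅔)*5)*(43 - 85) = (⅔ + 10/3)*(-42) = 4*(-42) = -168)
-1/j = -1/(-168) = -1*(-1/168) = 1/168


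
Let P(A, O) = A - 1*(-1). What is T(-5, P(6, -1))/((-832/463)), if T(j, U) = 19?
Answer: -8797/832 ≈ -10.573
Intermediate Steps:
P(A, O) = 1 + A (P(A, O) = A + 1 = 1 + A)
T(-5, P(6, -1))/((-832/463)) = 19/((-832/463)) = 19/((-832*1/463)) = 19/(-832/463) = 19*(-463/832) = -8797/832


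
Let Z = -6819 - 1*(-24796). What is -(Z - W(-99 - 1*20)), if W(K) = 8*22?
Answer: -17801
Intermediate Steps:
Z = 17977 (Z = -6819 + 24796 = 17977)
W(K) = 176
-(Z - W(-99 - 1*20)) = -(17977 - 1*176) = -(17977 - 176) = -1*17801 = -17801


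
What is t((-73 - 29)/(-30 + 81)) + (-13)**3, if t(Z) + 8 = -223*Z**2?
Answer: -3097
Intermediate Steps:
t(Z) = -8 - 223*Z**2
t((-73 - 29)/(-30 + 81)) + (-13)**3 = (-8 - 223*(-73 - 29)**2/(-30 + 81)**2) + (-13)**3 = (-8 - 223*(-102/51)**2) - 2197 = (-8 - 223*(-102*1/51)**2) - 2197 = (-8 - 223*(-2)**2) - 2197 = (-8 - 223*4) - 2197 = (-8 - 892) - 2197 = -900 - 2197 = -3097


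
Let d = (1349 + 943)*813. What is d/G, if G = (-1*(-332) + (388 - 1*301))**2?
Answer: 1863396/175561 ≈ 10.614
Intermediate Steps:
G = 175561 (G = (332 + (388 - 301))**2 = (332 + 87)**2 = 419**2 = 175561)
d = 1863396 (d = 2292*813 = 1863396)
d/G = 1863396/175561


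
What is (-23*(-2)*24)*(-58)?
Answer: -64032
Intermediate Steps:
(-23*(-2)*24)*(-58) = (46*24)*(-58) = 1104*(-58) = -64032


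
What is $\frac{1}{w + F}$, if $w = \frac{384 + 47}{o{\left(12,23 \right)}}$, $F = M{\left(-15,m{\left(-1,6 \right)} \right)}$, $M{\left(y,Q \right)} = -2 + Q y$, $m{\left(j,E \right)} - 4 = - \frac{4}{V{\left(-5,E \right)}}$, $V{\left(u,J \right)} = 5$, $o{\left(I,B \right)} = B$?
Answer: $- \frac{23}{719} \approx -0.031989$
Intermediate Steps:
$m{\left(j,E \right)} = \frac{16}{5}$ ($m{\left(j,E \right)} = 4 - \frac{4}{5} = \frac{16}{5}$)
$F = -50$ ($F = -2 + \frac{16}{5} \left(-15\right) = -2 - 48 = -50$)
$w = \frac{431}{23}$ ($w = \frac{384 + 47}{23} = 431 \cdot \frac{1}{23} = \frac{431}{23} \approx 18.739$)
$\frac{1}{w + F} = \frac{1}{\frac{431}{23} - 50} = \frac{1}{- \frac{719}{23}} = - \frac{23}{719}$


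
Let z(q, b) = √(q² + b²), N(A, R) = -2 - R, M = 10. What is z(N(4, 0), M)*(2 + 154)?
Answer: 312*√26 ≈ 1590.9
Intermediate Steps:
z(q, b) = √(b² + q²)
z(N(4, 0), M)*(2 + 154) = √(10² + (-2 - 1*0)²)*(2 + 154) = √(100 + (-2 + 0)²)*156 = √(100 + (-2)²)*156 = √(100 + 4)*156 = √104*156 = (2*√26)*156 = 312*√26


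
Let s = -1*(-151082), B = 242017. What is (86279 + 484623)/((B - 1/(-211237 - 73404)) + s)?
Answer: 81251058091/55946046230 ≈ 1.4523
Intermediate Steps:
s = 151082
(86279 + 484623)/((B - 1/(-211237 - 73404)) + s) = (86279 + 484623)/((242017 - 1/(-211237 - 73404)) + 151082) = 570902/((242017 - 1/(-284641)) + 151082) = 570902/((242017 - 1*(-1/284641)) + 151082) = 570902/((242017 + 1/284641) + 151082) = 570902/(68887960898/284641 + 151082) = 570902/(111892092460/284641) = 570902*(284641/111892092460) = 81251058091/55946046230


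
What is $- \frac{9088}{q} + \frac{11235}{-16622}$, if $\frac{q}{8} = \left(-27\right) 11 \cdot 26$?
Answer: $- \frac{33937039}{64177542} \approx -0.5288$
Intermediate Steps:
$q = -61776$ ($q = 8 \left(-27\right) 11 \cdot 26 = 8 \left(\left(-297\right) 26\right) = 8 \left(-7722\right) = -61776$)
$- \frac{9088}{q} + \frac{11235}{-16622} = - \frac{9088}{-61776} + \frac{11235}{-16622} = \left(-9088\right) \left(- \frac{1}{61776}\right) + 11235 \left(- \frac{1}{16622}\right) = \frac{568}{3861} - \frac{11235}{16622} = - \frac{33937039}{64177542}$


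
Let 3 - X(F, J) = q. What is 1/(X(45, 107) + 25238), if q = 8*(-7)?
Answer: 1/25297 ≈ 3.9530e-5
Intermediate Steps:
q = -56
X(F, J) = 59 (X(F, J) = 3 - 1*(-56) = 3 + 56 = 59)
1/(X(45, 107) + 25238) = 1/(59 + 25238) = 1/25297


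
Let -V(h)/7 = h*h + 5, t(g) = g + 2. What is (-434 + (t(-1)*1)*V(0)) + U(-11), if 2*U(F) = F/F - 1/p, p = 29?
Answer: -13587/29 ≈ -468.52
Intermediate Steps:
U(F) = 14/29 (U(F) = (F/F - 1/29)/2 = (1 - 1*1/29)/2 = (1 - 1/29)/2 = (1/2)*(28/29) = 14/29)
t(g) = 2 + g
V(h) = -35 - 7*h**2 (V(h) = -7*(h*h + 5) = -7*(h**2 + 5) = -7*(5 + h**2) = -35 - 7*h**2)
(-434 + (t(-1)*1)*V(0)) + U(-11) = (-434 + ((2 - 1)*1)*(-35 - 7*0**2)) + 14/29 = (-434 + (1*1)*(-35 - 7*0)) + 14/29 = (-434 + 1*(-35 + 0)) + 14/29 = (-434 + 1*(-35)) + 14/29 = (-434 - 35) + 14/29 = -469 + 14/29 = -13587/29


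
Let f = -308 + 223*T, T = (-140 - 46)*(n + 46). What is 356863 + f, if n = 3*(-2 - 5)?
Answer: -680395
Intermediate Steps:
n = -21 (n = 3*(-7) = -21)
T = -4650 (T = (-140 - 46)*(-21 + 46) = -186*25 = -4650)
f = -1037258 (f = -308 + 223*(-4650) = -308 - 1036950 = -1037258)
356863 + f = 356863 - 1037258 = -680395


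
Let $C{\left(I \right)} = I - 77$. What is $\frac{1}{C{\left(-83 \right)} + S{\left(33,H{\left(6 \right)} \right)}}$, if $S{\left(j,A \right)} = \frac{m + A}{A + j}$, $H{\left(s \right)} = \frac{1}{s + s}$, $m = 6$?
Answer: $- \frac{397}{63447} \approx -0.0062572$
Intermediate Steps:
$H{\left(s \right)} = \frac{1}{2 s}$
$S{\left(j,A \right)} = \frac{6 + A}{A + j}$
$C{\left(I \right)} = -77 + I$
$\frac{1}{C{\left(-83 \right)} + S{\left(33,H{\left(6 \right)} \right)}} = \frac{1}{\left(-77 - 83\right) + \frac{6 + \frac{1}{2 \cdot 6}}{\frac{1}{2 \cdot 6} + 33}} = \frac{1}{-160 + \frac{6 + \frac{1}{2} \cdot \frac{1}{6}}{\frac{1}{2} \cdot \frac{1}{6} + 33}} = \frac{1}{-160 + \frac{6 + \frac{1}{12}}{\frac{1}{12} + 33}} = \frac{1}{-160 + \frac{1}{\frac{397}{12}} \cdot \frac{73}{12}} = \frac{1}{-160 + \frac{12}{397} \cdot \frac{73}{12}} = \frac{1}{-160 + \frac{73}{397}} = \frac{1}{- \frac{63447}{397}} = - \frac{397}{63447}$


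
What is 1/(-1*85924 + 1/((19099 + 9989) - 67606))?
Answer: -38518/3309620633 ≈ -1.1638e-5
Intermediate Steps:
1/(-1*85924 + 1/((19099 + 9989) - 67606)) = 1/(-85924 + 1/(29088 - 67606)) = 1/(-85924 + 1/(-38518)) = 1/(-85924 - 1/38518) = 1/(-3309620633/38518) = -38518/3309620633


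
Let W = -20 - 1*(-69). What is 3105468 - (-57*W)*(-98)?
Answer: 2831754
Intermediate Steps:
W = 49 (W = -20 + 69 = 49)
3105468 - (-57*W)*(-98) = 3105468 - (-57*49)*(-98) = 3105468 - (-2793)*(-98) = 3105468 - 1*273714 = 3105468 - 273714 = 2831754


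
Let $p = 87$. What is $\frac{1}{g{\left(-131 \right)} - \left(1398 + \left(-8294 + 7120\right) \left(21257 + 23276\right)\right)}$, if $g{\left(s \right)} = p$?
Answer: $\frac{1}{52280431} \approx 1.9128 \cdot 10^{-8}$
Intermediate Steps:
$g{\left(s \right)} = 87$
$\frac{1}{g{\left(-131 \right)} - \left(1398 + \left(-8294 + 7120\right) \left(21257 + 23276\right)\right)} = \frac{1}{87 - \left(1398 + \left(-8294 + 7120\right) \left(21257 + 23276\right)\right)} = \frac{1}{87 - \left(1398 - 52281742\right)} = \frac{1}{87 - -52280344} = \frac{1}{87 + \left(-1398 + 52281742\right)} = \frac{1}{87 + 52280344} = \frac{1}{52280431}$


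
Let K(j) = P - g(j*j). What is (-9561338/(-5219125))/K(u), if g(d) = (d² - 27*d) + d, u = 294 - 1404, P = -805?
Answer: -9561338/7922832040210920625 ≈ -1.2068e-12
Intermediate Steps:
u = -1110
g(d) = d² - 26*d
K(j) = -805 - j²*(-26 + j²) (K(j) = -805 - j*j*(-26 + j*j) = -805 - j²*(-26 + j²))
(-9561338/(-5219125))/K(u) = (-9561338/(-5219125))/(-805 + (-1110)²*(26 - 1*(-1110)²)) = (-9561338*(-1/5219125))/(-805 + 1232100*(26 - 1*1232100)) = 9561338/(5219125*(-805 + 1232100*(26 - 1232100))) = 9561338/(5219125*(-805 + 1232100*(-1232074))) = 9561338/(5219125*(-805 - 1518038375400)) = (9561338/5219125)/(-1518038376205) = (9561338/5219125)*(-1/1518038376205) = -9561338/7922832040210920625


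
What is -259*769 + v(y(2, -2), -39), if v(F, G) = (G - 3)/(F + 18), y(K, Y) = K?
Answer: -1991731/10 ≈ -1.9917e+5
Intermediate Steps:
v(F, G) = (-3 + G)/(18 + F)
-259*769 + v(y(2, -2), -39) = -259*769 + (-3 - 39)/(18 + 2) = -199171 - 42/20 = -199171 + (1/20)*(-42) = -199171 - 21/10 = -1991731/10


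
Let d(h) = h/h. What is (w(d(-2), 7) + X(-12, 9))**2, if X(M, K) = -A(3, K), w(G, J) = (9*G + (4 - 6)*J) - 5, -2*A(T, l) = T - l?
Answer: 169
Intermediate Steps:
d(h) = 1
A(T, l) = l/2 - T/2 (A(T, l) = -(T - l)/2 = l/2 - T/2)
w(G, J) = -5 - 2*J + 9*G (w(G, J) = (9*G - 2*J) - 5 = (-2*J + 9*G) - 5 = -5 - 2*J + 9*G)
X(M, K) = 3/2 - K/2 (X(M, K) = -(K/2 - 1/2*3) = -(K/2 - 3/2) = -(-3/2 + K/2) = 3/2 - K/2)
(w(d(-2), 7) + X(-12, 9))**2 = ((-5 - 2*7 + 9*1) + (3/2 - 1/2*9))**2 = ((-5 - 14 + 9) + (3/2 - 9/2))**2 = (-10 - 3)**2 = (-13)**2 = 169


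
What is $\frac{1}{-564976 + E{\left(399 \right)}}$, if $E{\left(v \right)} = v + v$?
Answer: $- \frac{1}{564178} \approx -1.7725 \cdot 10^{-6}$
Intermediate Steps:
$E{\left(v \right)} = 2 v$
$\frac{1}{-564976 + E{\left(399 \right)}} = \frac{1}{-564976 + 2 \cdot 399} = \frac{1}{-564976 + 798} = \frac{1}{-564178} = - \frac{1}{564178}$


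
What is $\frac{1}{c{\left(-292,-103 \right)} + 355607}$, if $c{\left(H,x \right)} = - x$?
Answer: $\frac{1}{355710} \approx 2.8113 \cdot 10^{-6}$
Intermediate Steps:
$\frac{1}{c{\left(-292,-103 \right)} + 355607} = \frac{1}{\left(-1\right) \left(-103\right) + 355607} = \frac{1}{103 + 355607} = \frac{1}{355710}$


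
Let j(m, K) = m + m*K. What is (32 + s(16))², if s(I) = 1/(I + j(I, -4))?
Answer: 1046529/1024 ≈ 1022.0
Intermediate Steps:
j(m, K) = m + K*m
s(I) = -1/(2*I) (s(I) = 1/(I + I*(1 - 4)) = 1/(I + I*(-3)) = 1/(I - 3*I) = 1/(-2*I) = -1/(2*I))
(32 + s(16))² = (32 - ½/16)² = (32 - ½*1/16)² = (32 - 1/32)² = (1023/32)² = 1046529/1024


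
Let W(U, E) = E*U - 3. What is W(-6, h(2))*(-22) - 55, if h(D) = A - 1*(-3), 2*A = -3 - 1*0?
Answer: 209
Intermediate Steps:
A = -3/2 (A = (-3 - 1*0)/2 = (-3 + 0)/2 = (1/2)*(-3) = -3/2 ≈ -1.5000)
h(D) = 3/2 (h(D) = -3/2 - 1*(-3) = -3/2 + 3 = 3/2)
W(U, E) = -3 + E*U
W(-6, h(2))*(-22) - 55 = (-3 + (3/2)*(-6))*(-22) - 55 = (-3 - 9)*(-22) - 55 = -12*(-22) - 55 = 264 - 55 = 209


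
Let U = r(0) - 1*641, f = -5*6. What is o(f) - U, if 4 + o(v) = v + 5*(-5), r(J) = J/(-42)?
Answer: 582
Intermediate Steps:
r(J) = -J/42 (r(J) = J*(-1/42) = -J/42)
f = -30
o(v) = -29 + v (o(v) = -4 + (v + 5*(-5)) = -4 + (v - 25) = -4 + (-25 + v) = -29 + v)
U = -641 (U = -1/42*0 - 1*641 = 0 - 641 = -641)
o(f) - U = (-29 - 30) - 1*(-641) = -59 + 641 = 582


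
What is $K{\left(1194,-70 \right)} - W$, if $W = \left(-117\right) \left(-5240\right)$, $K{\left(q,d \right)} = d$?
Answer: $-613150$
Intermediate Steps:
$W = 613080$
$K{\left(1194,-70 \right)} - W = -70 - 613080 = -613150$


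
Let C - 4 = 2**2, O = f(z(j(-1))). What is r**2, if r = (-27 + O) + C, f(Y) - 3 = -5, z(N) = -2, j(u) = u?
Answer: 441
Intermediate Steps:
f(Y) = -2 (f(Y) = 3 - 5 = -2)
O = -2
C = 8 (C = 4 + 2**2 = 4 + 4 = 8)
r = -21 (r = (-27 - 2) + 8 = -29 + 8 = -21)
r**2 = (-21)**2 = 441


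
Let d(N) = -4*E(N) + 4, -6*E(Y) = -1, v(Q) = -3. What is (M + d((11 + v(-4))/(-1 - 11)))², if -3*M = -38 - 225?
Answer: 8281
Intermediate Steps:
E(Y) = ⅙ (E(Y) = -⅙*(-1) = ⅙)
M = 263/3 (M = -(-38 - 225)/3 = -⅓*(-263) = 263/3 ≈ 87.667)
d(N) = 10/3 (d(N) = -4*⅙ + 4 = -⅔ + 4 = 10/3)
(M + d((11 + v(-4))/(-1 - 11)))² = (263/3 + 10/3)² = 91² = 8281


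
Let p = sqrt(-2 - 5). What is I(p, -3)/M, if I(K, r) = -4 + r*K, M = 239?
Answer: -4/239 - 3*I*sqrt(7)/239 ≈ -0.016736 - 0.03321*I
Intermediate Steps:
p = I*sqrt(7) (p = sqrt(-7) = I*sqrt(7) ≈ 2.6458*I)
I(K, r) = -4 + K*r
I(p, -3)/M = (-4 + (I*sqrt(7))*(-3))/239 = (-4 - 3*I*sqrt(7))*(1/239) = -4/239 - 3*I*sqrt(7)/239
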